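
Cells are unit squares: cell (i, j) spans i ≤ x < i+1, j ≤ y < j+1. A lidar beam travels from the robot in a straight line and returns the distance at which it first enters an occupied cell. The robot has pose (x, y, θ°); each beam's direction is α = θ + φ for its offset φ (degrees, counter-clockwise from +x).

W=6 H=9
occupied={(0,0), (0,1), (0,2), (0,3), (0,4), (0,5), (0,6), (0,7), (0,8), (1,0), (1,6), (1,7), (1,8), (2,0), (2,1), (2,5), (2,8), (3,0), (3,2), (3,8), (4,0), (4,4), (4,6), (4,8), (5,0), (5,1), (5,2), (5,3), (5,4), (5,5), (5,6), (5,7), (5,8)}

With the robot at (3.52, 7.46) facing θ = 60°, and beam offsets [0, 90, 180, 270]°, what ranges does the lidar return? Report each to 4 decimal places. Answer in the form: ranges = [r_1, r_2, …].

beam 1: φ=0°, α=60°
  d=(0.5000,0.8660)  start (3,7)  tX=0.9600 tY=0.6235  stride 1/|dx|=2.0000 1/|dy|=1.1547
    cross y-line → (3,8), t=0.6235 (wall)
  → r_1 = 0.6235
beam 2: φ=90°, α=150°
  d=(-0.8660,0.5000)  start (3,7)  tX=0.6004 tY=1.0800  stride 1/|dx|=1.1547 1/|dy|=2.0000
    cross x-line → (2,7), t=0.6004
    cross y-line → (2,8), t=1.0800 (wall)
  → r_2 = 1.0800
beam 3: φ=180°, α=240°
  d=(-0.5000,-0.8660)  start (3,7)  tX=1.0400 tY=0.5312  stride 1/|dx|=2.0000 1/|dy|=1.1547
    cross y-line → (3,6), t=0.5312
    cross x-line → (2,6), t=1.0400
    cross y-line → (2,5), t=1.6859 (wall)
  → r_3 = 1.6859
beam 4: φ=270°, α=330°
  d=(0.8660,-0.5000)  start (3,7)  tX=0.5543 tY=0.9200  stride 1/|dx|=1.1547 1/|dy|=2.0000
    cross x-line → (4,7), t=0.5543
    cross y-line → (4,6), t=0.9200 (wall)
  → r_4 = 0.9200

ranges = [0.6235, 1.0800, 1.6859, 0.9200]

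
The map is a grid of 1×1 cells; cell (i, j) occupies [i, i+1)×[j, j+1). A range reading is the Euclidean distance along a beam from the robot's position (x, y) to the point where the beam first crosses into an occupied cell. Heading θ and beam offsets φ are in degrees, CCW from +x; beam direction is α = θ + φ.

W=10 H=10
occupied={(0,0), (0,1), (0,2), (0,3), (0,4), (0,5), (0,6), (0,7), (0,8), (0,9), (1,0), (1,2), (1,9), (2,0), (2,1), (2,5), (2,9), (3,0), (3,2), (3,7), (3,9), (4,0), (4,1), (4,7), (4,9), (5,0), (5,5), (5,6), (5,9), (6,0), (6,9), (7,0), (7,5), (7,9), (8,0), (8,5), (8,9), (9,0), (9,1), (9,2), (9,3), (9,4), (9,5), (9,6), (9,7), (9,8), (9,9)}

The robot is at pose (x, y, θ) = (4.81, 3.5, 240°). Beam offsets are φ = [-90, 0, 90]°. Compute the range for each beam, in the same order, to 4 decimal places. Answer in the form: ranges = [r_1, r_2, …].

beam 1: φ=-90°, α=150°
  cosα=-0.8660 sinα=0.5000 | (4,3) | tMaxX 0.9353 tMaxY 1.0000 | tΔX 1.1547 tΔY 2.0000
    t=0.9353 [x] (3,3)
    t=1.0000 [y] (3,4)
    t=2.0900 [x] (2,4)
    t=3.0000 [y] (2,5) — stop
  → r_1 = 3.0000
beam 2: φ=0°, α=240°
  cosα=-0.5000 sinα=-0.8660 | (4,3) | tMaxX 1.6200 tMaxY 0.5774 | tΔX 2.0000 tΔY 1.1547
    t=0.5774 [y] (4,2)
    t=1.6200 [x] (3,2) — stop
  → r_2 = 1.6200
beam 3: φ=90°, α=330°
  cosα=0.8660 sinα=-0.5000 | (4,3) | tMaxX 0.2194 tMaxY 1.0000 | tΔX 1.1547 tΔY 2.0000
    t=0.2194 [x] (5,3)
    t=1.0000 [y] (5,2)
    t=1.3741 [x] (6,2)
    t=2.5288 [x] (7,2)
    t=3.0000 [y] (7,1)
    t=3.6835 [x] (8,1)
    t=4.8382 [x] (9,1) — stop
  → r_3 = 4.8382

ranges = [3.0000, 1.6200, 4.8382]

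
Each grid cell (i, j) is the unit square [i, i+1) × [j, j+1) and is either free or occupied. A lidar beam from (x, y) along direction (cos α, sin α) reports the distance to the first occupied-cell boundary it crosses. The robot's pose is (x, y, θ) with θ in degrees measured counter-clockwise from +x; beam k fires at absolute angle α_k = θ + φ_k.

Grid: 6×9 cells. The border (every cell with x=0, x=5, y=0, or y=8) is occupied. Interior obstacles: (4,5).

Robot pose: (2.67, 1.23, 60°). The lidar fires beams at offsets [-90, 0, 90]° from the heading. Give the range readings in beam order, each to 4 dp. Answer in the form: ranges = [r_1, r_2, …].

ranges = [0.4600, 4.3532, 1.9283]

beam 1: φ=-90°, α=330°
  d=(0.8660,-0.5000)  start (2,1)  tX=0.3811 tY=0.4600  stride 1/|dx|=1.1547 1/|dy|=2.0000
    cross x-line → (3,1), t=0.3811
    cross y-line → (3,0), t=0.4600 (wall)
  → r_1 = 0.4600
beam 2: φ=0°, α=60°
  d=(0.5000,0.8660)  start (2,1)  tX=0.6600 tY=0.8891  stride 1/|dx|=2.0000 1/|dy|=1.1547
    cross x-line → (3,1), t=0.6600
    cross y-line → (3,2), t=0.8891
    cross y-line → (3,3), t=2.0438
    cross x-line → (4,3), t=2.6600
    cross y-line → (4,4), t=3.1985
    cross y-line → (4,5), t=4.3532 (wall)
  → r_2 = 4.3532
beam 3: φ=90°, α=150°
  d=(-0.8660,0.5000)  start (2,1)  tX=0.7736 tY=1.5400  stride 1/|dx|=1.1547 1/|dy|=2.0000
    cross x-line → (1,1), t=0.7736
    cross y-line → (1,2), t=1.5400
    cross x-line → (0,2), t=1.9283 (wall)
  → r_3 = 1.9283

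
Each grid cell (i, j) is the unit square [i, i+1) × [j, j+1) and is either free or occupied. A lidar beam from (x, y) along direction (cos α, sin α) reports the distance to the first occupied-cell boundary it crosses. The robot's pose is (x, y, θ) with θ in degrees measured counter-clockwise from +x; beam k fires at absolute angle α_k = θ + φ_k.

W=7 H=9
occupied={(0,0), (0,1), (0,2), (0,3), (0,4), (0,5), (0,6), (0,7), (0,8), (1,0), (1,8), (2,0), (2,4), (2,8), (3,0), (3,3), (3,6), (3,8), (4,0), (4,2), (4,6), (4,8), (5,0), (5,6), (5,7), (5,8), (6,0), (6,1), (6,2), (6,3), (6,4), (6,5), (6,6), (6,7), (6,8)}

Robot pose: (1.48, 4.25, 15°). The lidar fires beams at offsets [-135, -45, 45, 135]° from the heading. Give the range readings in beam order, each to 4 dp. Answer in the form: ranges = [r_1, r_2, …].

beam 1: φ=-135°, α=240°
  cosα=-0.5000 sinα=-0.8660 | (1,4) | tMaxX 0.9600 tMaxY 0.2887 | tΔX 2.0000 tΔY 1.1547
    t=0.2887 [y] (1,3)
    t=0.9600 [x] (0,3) — stop
  → r_1 = 0.9600
beam 2: φ=-45°, α=330°
  cosα=0.8660 sinα=-0.5000 | (1,4) | tMaxX 0.6004 tMaxY 0.5000 | tΔX 1.1547 tΔY 2.0000
    t=0.5000 [y] (1,3)
    t=0.6004 [x] (2,3)
    t=1.7551 [x] (3,3) — stop
  → r_2 = 1.7551
beam 3: φ=45°, α=60°
  cosα=0.5000 sinα=0.8660 | (1,4) | tMaxX 1.0400 tMaxY 0.8660 | tΔX 2.0000 tΔY 1.1547
    t=0.8660 [y] (1,5)
    t=1.0400 [x] (2,5)
    t=2.0207 [y] (2,6)
    t=3.0400 [x] (3,6) — stop
  → r_3 = 3.0400
beam 4: φ=135°, α=150°
  cosα=-0.8660 sinα=0.5000 | (1,4) | tMaxX 0.5543 tMaxY 1.5000 | tΔX 1.1547 tΔY 2.0000
    t=0.5543 [x] (0,4) — stop
  → r_4 = 0.5543

ranges = [0.9600, 1.7551, 3.0400, 0.5543]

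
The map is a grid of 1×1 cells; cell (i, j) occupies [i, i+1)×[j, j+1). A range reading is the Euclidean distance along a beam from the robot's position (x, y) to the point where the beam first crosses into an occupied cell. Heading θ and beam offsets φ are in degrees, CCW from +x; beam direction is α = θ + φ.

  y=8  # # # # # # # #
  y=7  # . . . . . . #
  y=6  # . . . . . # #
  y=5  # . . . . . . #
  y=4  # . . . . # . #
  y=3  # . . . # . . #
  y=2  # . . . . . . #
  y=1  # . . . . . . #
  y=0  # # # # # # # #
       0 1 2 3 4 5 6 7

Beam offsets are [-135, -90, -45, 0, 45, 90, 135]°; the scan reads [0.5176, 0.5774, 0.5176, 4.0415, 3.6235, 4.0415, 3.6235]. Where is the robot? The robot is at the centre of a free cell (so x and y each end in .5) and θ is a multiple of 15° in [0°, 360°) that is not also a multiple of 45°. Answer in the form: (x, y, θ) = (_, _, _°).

(x, y, θ) = (4.5, 4.5, 60°)

Enumerate (i+0.5, j+0.5, θ) over the 39 free cells and 16 admissible headings. For each, cast all 7 beams and compare to the given ranges.
  (3.5, 3.5, 195°): beam 1 = 5.1962 ≠ 0.5176 ✗
  (2.5, 4.5, 150°): beam 1 = 4.6587 ≠ 0.5176 ✗
  (4.5, 4.5, 345°): beam 1 = 4.0415 ≠ 0.5176 ✗
  …
  (4.5, 4.5, 60°): r_1=0.5176, r_2=0.5774, r_3=0.5176, r_4=4.0415, r_5=3.6235, r_6=4.0415, r_7=3.6235 — all match ✓
Unique over the lattice → pose = (4.5, 4.5, 60°).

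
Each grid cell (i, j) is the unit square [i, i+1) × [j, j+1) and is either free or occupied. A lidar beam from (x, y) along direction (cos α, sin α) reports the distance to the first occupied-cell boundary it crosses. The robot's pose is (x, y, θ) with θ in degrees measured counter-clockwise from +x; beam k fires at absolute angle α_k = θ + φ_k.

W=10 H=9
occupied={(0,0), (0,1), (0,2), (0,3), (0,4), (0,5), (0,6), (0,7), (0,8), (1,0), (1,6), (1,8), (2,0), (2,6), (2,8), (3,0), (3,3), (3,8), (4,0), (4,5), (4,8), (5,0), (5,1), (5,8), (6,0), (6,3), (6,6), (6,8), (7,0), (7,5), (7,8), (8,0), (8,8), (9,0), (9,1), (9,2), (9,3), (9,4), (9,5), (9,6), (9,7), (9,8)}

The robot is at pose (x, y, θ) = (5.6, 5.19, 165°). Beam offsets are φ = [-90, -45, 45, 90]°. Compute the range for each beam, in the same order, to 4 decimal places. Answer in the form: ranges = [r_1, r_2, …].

ranges = [1.5455, 3.2447, 2.3800, 4.3378]

beam 1: φ=-90°, α=75°
  cosα=0.2588 sinα=0.9659 | (5,5) | tMaxX 1.5455 tMaxY 0.8386 | tΔX 3.8637 tΔY 1.0353
    t=0.8386 [y] (5,6)
    t=1.5455 [x] (6,6) — stop
  → r_1 = 1.5455
beam 2: φ=-45°, α=120°
  cosα=-0.5000 sinα=0.8660 | (5,5) | tMaxX 1.2000 tMaxY 0.9353 | tΔX 2.0000 tΔY 1.1547
    t=0.9353 [y] (5,6)
    t=1.2000 [x] (4,6)
    t=2.0900 [y] (4,7)
    t=3.2000 [x] (3,7)
    t=3.2447 [y] (3,8) — stop
  → r_2 = 3.2447
beam 3: φ=45°, α=210°
  cosα=-0.8660 sinα=-0.5000 | (5,5) | tMaxX 0.6928 tMaxY 0.3800 | tΔX 1.1547 tΔY 2.0000
    t=0.3800 [y] (5,4)
    t=0.6928 [x] (4,4)
    t=1.8475 [x] (3,4)
    t=2.3800 [y] (3,3) — stop
  → r_3 = 2.3800
beam 4: φ=90°, α=255°
  cosα=-0.2588 sinα=-0.9659 | (5,5) | tMaxX 2.3182 tMaxY 0.1967 | tΔX 3.8637 tΔY 1.0353
    t=0.1967 [y] (5,4)
    t=1.2320 [y] (5,3)
    t=2.2673 [y] (5,2)
    t=2.3182 [x] (4,2)
    t=3.3025 [y] (4,1)
    t=4.3378 [y] (4,0) — stop
  → r_4 = 4.3378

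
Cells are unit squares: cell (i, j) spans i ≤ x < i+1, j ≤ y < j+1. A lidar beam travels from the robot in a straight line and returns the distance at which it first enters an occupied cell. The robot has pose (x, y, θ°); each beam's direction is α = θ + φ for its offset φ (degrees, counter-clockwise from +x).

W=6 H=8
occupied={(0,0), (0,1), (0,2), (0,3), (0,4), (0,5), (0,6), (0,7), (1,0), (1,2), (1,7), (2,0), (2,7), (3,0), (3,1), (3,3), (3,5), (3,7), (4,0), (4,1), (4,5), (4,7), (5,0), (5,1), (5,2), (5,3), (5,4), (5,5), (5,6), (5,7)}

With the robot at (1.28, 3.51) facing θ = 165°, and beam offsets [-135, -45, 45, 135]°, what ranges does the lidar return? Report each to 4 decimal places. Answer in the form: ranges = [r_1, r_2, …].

ranges = [2.9800, 0.5600, 0.3233, 0.5889]

beam 1: φ=-135°, α=30°
  cosα=0.8660 sinα=0.5000 | (1,3) | tMaxX 0.8314 tMaxY 0.9800 | tΔX 1.1547 tΔY 2.0000
    t=0.8314 [x] (2,3)
    t=0.9800 [y] (2,4)
    t=1.9861 [x] (3,4)
    t=2.9800 [y] (3,5) — stop
  → r_1 = 2.9800
beam 2: φ=-45°, α=120°
  cosα=-0.5000 sinα=0.8660 | (1,3) | tMaxX 0.5600 tMaxY 0.5658 | tΔX 2.0000 tΔY 1.1547
    t=0.5600 [x] (0,3) — stop
  → r_2 = 0.5600
beam 3: φ=45°, α=210°
  cosα=-0.8660 sinα=-0.5000 | (1,3) | tMaxX 0.3233 tMaxY 1.0200 | tΔX 1.1547 tΔY 2.0000
    t=0.3233 [x] (0,3) — stop
  → r_3 = 0.3233
beam 4: φ=135°, α=300°
  cosα=0.5000 sinα=-0.8660 | (1,3) | tMaxX 1.4400 tMaxY 0.5889 | tΔX 2.0000 tΔY 1.1547
    t=0.5889 [y] (1,2) — stop
  → r_4 = 0.5889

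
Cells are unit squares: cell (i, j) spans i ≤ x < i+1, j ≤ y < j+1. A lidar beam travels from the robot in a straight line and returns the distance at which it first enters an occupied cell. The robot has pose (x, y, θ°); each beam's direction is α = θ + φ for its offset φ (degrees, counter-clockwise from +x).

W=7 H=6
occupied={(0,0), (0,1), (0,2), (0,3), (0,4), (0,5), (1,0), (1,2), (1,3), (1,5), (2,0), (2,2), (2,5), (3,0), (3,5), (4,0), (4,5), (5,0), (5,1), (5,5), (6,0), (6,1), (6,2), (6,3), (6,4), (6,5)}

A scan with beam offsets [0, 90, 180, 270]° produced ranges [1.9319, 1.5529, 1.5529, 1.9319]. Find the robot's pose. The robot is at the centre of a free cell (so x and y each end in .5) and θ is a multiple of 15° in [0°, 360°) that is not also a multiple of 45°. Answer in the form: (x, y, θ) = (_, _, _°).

(x, y, θ) = (4.5, 3.5, 285°)

The pose lattice has 16·16 = 256 candidates. Test each by forward raycasting.
  (2.5, 4.5, 255°): beam 1 = 1.5529 ≠ 1.9319 ✗
  (4.5, 2.5, 240°): beam 1 = 1.7321 ≠ 1.9319 ✗
  (2.5, 1.5, 75°): beam 1 = 0.5176 ≠ 1.9319 ✗
  (1.5, 4.5, 75°): beam 1 = 0.5176 ≠ 1.9319 ✗
  …
  (4.5, 3.5, 285°): r_1=1.9319, r_2=1.5529, r_3=1.5529, r_4=1.9319 — all match ✓
Only this pose fits every beam.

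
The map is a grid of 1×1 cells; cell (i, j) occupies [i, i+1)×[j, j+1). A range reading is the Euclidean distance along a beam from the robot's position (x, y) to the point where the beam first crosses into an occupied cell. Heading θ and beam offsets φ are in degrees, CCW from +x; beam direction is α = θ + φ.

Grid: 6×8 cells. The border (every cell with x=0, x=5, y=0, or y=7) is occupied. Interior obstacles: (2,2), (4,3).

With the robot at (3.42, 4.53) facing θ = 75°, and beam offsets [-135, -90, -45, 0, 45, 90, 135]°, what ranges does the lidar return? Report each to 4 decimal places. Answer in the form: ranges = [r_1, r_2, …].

ranges = [1.1600, 1.6357, 1.8244, 2.5571, 2.8521, 2.5054, 2.7944]

beam 1: φ=-135°, α=300°
  direction (0.5000, -0.8660); cell (3,4); t to first gridline: x 1.1600, y 0.6120 (then +2.0000 / +1.1547)
    (3,3) via y @ 0.6120
    (4,3) via x @ 1.1600  # hit
  → r_1 = 1.1600
beam 2: φ=-90°, α=345°
  direction (0.9659, -0.2588); cell (3,4); t to first gridline: x 0.6005, y 2.0478 (then +1.0353 / +3.8637)
    (4,4) via x @ 0.6005
    (5,4) via x @ 1.6357  # hit
  → r_2 = 1.6357
beam 3: φ=-45°, α=30°
  direction (0.8660, 0.5000); cell (3,4); t to first gridline: x 0.6697, y 0.9400 (then +1.1547 / +2.0000)
    (4,4) via x @ 0.6697
    (4,5) via y @ 0.9400
    (5,5) via x @ 1.8244  # hit
  → r_3 = 1.8244
beam 4: φ=0°, α=75°
  direction (0.2588, 0.9659); cell (3,4); t to first gridline: x 2.2409, y 0.4866 (then +3.8637 / +1.0353)
    (3,5) via y @ 0.4866
    (3,6) via y @ 1.5219
    (4,6) via x @ 2.2409
    (4,7) via y @ 2.5571  # hit
  → r_4 = 2.5571
beam 5: φ=45°, α=120°
  direction (-0.5000, 0.8660); cell (3,4); t to first gridline: x 0.8400, y 0.5427 (then +2.0000 / +1.1547)
    (3,5) via y @ 0.5427
    (2,5) via x @ 0.8400
    (2,6) via y @ 1.6974
    (1,6) via x @ 2.8400
    (1,7) via y @ 2.8521  # hit
  → r_5 = 2.8521
beam 6: φ=90°, α=165°
  direction (-0.9659, 0.2588); cell (3,4); t to first gridline: x 0.4348, y 1.8159 (then +1.0353 / +3.8637)
    (2,4) via x @ 0.4348
    (1,4) via x @ 1.4701
    (1,5) via y @ 1.8159
    (0,5) via x @ 2.5054  # hit
  → r_6 = 2.5054
beam 7: φ=135°, α=210°
  direction (-0.8660, -0.5000); cell (3,4); t to first gridline: x 0.4850, y 1.0600 (then +1.1547 / +2.0000)
    (2,4) via x @ 0.4850
    (2,3) via y @ 1.0600
    (1,3) via x @ 1.6397
    (0,3) via x @ 2.7944  # hit
  → r_7 = 2.7944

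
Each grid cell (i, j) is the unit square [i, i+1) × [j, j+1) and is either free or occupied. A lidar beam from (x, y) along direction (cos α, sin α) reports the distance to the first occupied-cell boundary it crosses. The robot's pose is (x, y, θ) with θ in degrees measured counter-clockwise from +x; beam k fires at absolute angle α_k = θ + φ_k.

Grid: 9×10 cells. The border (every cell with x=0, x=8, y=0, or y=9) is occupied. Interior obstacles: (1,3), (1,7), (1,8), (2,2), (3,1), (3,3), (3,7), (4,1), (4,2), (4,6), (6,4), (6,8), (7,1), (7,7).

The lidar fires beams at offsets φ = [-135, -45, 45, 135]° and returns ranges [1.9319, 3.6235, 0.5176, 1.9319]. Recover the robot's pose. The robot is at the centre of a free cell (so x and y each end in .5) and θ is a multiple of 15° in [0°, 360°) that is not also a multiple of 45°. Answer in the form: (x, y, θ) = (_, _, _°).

(x, y, θ) = (5.5, 4.5, 330°)

Candidates: 42 free-cell centres × 16 headings = 672 poses. Raycast each; keep the one whose scan matches to 4 dp.
  (5.5, 5.5, 255°): beam 1 = 1.0000 ≠ 1.9319 ✗
  (7.5, 6.5, 195°): beam 1 = 0.5774 ≠ 1.9319 ✗
  (4.5, 8.5, 210°): beam 1 = 0.5176 ≠ 1.9319 ✗
  …
  (5.5, 4.5, 330°): r_1=1.9319, r_2=3.6235, r_3=0.5176, r_4=1.9319 — all match ✓
Unique over the lattice → pose = (5.5, 4.5, 330°).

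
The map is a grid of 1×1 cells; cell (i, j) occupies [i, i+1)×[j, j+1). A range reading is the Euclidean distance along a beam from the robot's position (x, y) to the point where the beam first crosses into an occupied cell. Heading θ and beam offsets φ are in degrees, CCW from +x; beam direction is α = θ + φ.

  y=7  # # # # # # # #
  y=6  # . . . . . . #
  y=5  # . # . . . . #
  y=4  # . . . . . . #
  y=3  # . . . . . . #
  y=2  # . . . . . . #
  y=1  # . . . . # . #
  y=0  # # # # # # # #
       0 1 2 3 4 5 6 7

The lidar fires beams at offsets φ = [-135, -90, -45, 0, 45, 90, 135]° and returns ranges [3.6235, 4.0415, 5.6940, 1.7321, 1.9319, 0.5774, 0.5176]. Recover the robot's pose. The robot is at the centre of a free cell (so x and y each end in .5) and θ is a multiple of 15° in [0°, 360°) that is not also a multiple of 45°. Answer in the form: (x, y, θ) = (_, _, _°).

The pose lattice has 34·16 = 544 candidates. Test each by forward raycasting.
  (4.5, 5.5, 30°): beam 1 = 4.6587 ≠ 3.6235 ✗
  (5.5, 6.5, 30°): beam 1 = 5.6940 ≠ 3.6235 ✗
  (1.5, 3.5, 30°): beam 1 = 1.9319 ≠ 3.6235 ✗
  (3.5, 4.5, 255°): beam 1 = 1.0000 ≠ 3.6235 ✗
  …
  (6.5, 3.5, 240°): r_1=3.6235, r_2=4.0415, r_3=5.6940, r_4=1.7321, r_5=1.9319, r_6=0.5774, r_7=0.5176 — all match ✓
Only this pose fits every beam.

(x, y, θ) = (6.5, 3.5, 240°)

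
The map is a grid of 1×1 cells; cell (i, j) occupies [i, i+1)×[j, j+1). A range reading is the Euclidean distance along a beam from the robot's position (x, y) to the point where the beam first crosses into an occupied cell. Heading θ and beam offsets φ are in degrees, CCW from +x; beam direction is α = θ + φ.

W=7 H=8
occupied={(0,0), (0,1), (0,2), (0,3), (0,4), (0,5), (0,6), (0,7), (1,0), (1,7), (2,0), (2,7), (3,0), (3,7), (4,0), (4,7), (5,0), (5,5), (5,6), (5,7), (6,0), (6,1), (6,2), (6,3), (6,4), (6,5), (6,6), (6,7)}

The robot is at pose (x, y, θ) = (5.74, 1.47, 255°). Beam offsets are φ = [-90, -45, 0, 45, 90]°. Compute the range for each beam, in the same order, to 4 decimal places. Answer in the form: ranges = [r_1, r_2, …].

ranges = [4.9072, 0.9400, 0.4866, 0.5200, 0.2692]

beam 1: φ=-90°, α=165°
  direction (-0.9659, 0.2588); cell (5,1); t to first gridline: x 0.7661, y 2.0478 (then +1.0353 / +3.8637)
    (4,1) via x @ 0.7661
    (3,1) via x @ 1.8014
    (3,2) via y @ 2.0478
    (2,2) via x @ 2.8367
    (1,2) via x @ 3.8719
    (0,2) via x @ 4.9072  # hit
  → r_1 = 4.9072
beam 2: φ=-45°, α=210°
  direction (-0.8660, -0.5000); cell (5,1); t to first gridline: x 0.8545, y 0.9400 (then +1.1547 / +2.0000)
    (4,1) via x @ 0.8545
    (4,0) via y @ 0.9400  # hit
  → r_2 = 0.9400
beam 3: φ=0°, α=255°
  direction (-0.2588, -0.9659); cell (5,1); t to first gridline: x 2.8591, y 0.4866 (then +3.8637 / +1.0353)
    (5,0) via y @ 0.4866  # hit
  → r_3 = 0.4866
beam 4: φ=45°, α=300°
  direction (0.5000, -0.8660); cell (5,1); t to first gridline: x 0.5200, y 0.5427 (then +2.0000 / +1.1547)
    (6,1) via x @ 0.5200  # hit
  → r_4 = 0.5200
beam 5: φ=90°, α=345°
  direction (0.9659, -0.2588); cell (5,1); t to first gridline: x 0.2692, y 1.8159 (then +1.0353 / +3.8637)
    (6,1) via x @ 0.2692  # hit
  → r_5 = 0.2692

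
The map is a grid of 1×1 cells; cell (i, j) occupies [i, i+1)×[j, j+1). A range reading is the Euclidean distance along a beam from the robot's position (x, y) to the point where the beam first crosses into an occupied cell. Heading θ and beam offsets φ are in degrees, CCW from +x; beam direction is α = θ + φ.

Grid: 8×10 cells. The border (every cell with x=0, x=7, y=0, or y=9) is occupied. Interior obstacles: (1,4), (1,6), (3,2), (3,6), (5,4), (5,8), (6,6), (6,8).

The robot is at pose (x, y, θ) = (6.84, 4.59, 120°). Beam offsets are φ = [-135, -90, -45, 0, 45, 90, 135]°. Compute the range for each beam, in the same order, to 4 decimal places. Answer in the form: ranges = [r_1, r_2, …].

beam 1: φ=-135°, α=345°
  dir = (cos 345°, sin 345°) = (0.9659, -0.2588); from cell (6,4)
  next x-line at t=0.1656, next y-line at t=2.2796; Δt_x=1.0353, Δt_y=3.8637
    x: enter (7,4) at t=0.1656 ← occupied
  → r_1 = 0.1656
beam 2: φ=-90°, α=30°
  dir = (cos 30°, sin 30°) = (0.8660, 0.5000); from cell (6,4)
  next x-line at t=0.1848, next y-line at t=0.8200; Δt_x=1.1547, Δt_y=2.0000
    x: enter (7,4) at t=0.1848 ← occupied
  → r_2 = 0.1848
beam 3: φ=-45°, α=75°
  dir = (cos 75°, sin 75°) = (0.2588, 0.9659); from cell (6,4)
  next x-line at t=0.6182, next y-line at t=0.4245; Δt_x=3.8637, Δt_y=1.0353
    y: enter (6,5) at t=0.4245
    x: enter (7,5) at t=0.6182 ← occupied
  → r_3 = 0.6182
beam 4: φ=0°, α=120°
  dir = (cos 120°, sin 120°) = (-0.5000, 0.8660); from cell (6,4)
  next x-line at t=1.6800, next y-line at t=0.4734; Δt_x=2.0000, Δt_y=1.1547
    y: enter (6,5) at t=0.4734
    y: enter (6,6) at t=1.6281 ← occupied
  → r_4 = 1.6281
beam 5: φ=45°, α=165°
  dir = (cos 165°, sin 165°) = (-0.9659, 0.2588); from cell (6,4)
  next x-line at t=0.8696, next y-line at t=1.5841; Δt_x=1.0353, Δt_y=3.8637
    x: enter (5,4) at t=0.8696 ← occupied
  → r_5 = 0.8696
beam 6: φ=90°, α=210°
  dir = (cos 210°, sin 210°) = (-0.8660, -0.5000); from cell (6,4)
  next x-line at t=0.9699, next y-line at t=1.1800; Δt_x=1.1547, Δt_y=2.0000
    x: enter (5,4) at t=0.9699 ← occupied
  → r_6 = 0.9699
beam 7: φ=135°, α=255°
  dir = (cos 255°, sin 255°) = (-0.2588, -0.9659); from cell (6,4)
  next x-line at t=3.2455, next y-line at t=0.6108; Δt_x=3.8637, Δt_y=1.0353
    y: enter (6,3) at t=0.6108
    y: enter (6,2) at t=1.6461
    y: enter (6,1) at t=2.6814
    x: enter (5,1) at t=3.2455
    y: enter (5,0) at t=3.7166 ← occupied
  → r_7 = 3.7166

ranges = [0.1656, 0.1848, 0.6182, 1.6281, 0.8696, 0.9699, 3.7166]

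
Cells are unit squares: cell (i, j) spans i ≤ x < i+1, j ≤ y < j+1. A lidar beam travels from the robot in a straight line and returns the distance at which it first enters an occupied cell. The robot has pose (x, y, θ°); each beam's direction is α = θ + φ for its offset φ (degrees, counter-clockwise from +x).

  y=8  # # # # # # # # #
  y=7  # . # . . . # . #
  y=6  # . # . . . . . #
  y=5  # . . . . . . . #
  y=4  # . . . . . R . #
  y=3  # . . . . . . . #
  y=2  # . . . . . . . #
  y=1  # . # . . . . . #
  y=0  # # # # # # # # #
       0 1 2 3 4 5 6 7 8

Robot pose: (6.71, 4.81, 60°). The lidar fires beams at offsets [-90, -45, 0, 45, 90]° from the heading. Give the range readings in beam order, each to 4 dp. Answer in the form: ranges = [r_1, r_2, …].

ranges = [1.4896, 1.3355, 2.5800, 2.2673, 4.2839]

beam 1: φ=-90°, α=330°
  direction (0.8660, -0.5000); cell (6,4); t to first gridline: x 0.3349, y 1.6200 (then +1.1547 / +2.0000)
    (7,4) via x @ 0.3349
    (8,4) via x @ 1.4896  # hit
  → r_1 = 1.4896
beam 2: φ=-45°, α=15°
  direction (0.9659, 0.2588); cell (6,4); t to first gridline: x 0.3002, y 0.7341 (then +1.0353 / +3.8637)
    (7,4) via x @ 0.3002
    (7,5) via y @ 0.7341
    (8,5) via x @ 1.3355  # hit
  → r_2 = 1.3355
beam 3: φ=0°, α=60°
  direction (0.5000, 0.8660); cell (6,4); t to first gridline: x 0.5800, y 0.2194 (then +2.0000 / +1.1547)
    (6,5) via y @ 0.2194
    (7,5) via x @ 0.5800
    (7,6) via y @ 1.3741
    (7,7) via y @ 2.5288
    (8,7) via x @ 2.5800  # hit
  → r_3 = 2.5800
beam 4: φ=45°, α=105°
  direction (-0.2588, 0.9659); cell (6,4); t to first gridline: x 2.7432, y 0.1967 (then +3.8637 / +1.0353)
    (6,5) via y @ 0.1967
    (6,6) via y @ 1.2320
    (6,7) via y @ 2.2673  # hit
  → r_4 = 2.2673
beam 5: φ=90°, α=150°
  direction (-0.8660, 0.5000); cell (6,4); t to first gridline: x 0.8198, y 0.3800 (then +1.1547 / +2.0000)
    (6,5) via y @ 0.3800
    (5,5) via x @ 0.8198
    (4,5) via x @ 1.9745
    (4,6) via y @ 2.3800
    (3,6) via x @ 3.1292
    (2,6) via x @ 4.2839  # hit
  → r_5 = 4.2839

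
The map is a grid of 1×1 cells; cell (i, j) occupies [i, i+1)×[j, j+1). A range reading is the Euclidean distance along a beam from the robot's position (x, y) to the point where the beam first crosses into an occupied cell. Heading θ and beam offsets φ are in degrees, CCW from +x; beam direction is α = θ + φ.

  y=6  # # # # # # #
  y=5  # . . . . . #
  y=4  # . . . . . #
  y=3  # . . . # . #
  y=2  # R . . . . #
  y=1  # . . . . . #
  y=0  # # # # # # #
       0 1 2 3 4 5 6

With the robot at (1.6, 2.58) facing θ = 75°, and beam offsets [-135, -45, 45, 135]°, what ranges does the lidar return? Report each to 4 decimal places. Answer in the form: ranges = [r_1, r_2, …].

ranges = [1.8244, 2.7713, 1.2000, 0.6928]

beam 1: φ=-135°, α=300°
  dir = (cos 300°, sin 300°) = (0.5000, -0.8660); from cell (1,2)
  next x-line at t=0.8000, next y-line at t=0.6697; Δt_x=2.0000, Δt_y=1.1547
    y: enter (1,1) at t=0.6697
    x: enter (2,1) at t=0.8000
    y: enter (2,0) at t=1.8244 ← occupied
  → r_1 = 1.8244
beam 2: φ=-45°, α=30°
  dir = (cos 30°, sin 30°) = (0.8660, 0.5000); from cell (1,2)
  next x-line at t=0.4619, next y-line at t=0.8400; Δt_x=1.1547, Δt_y=2.0000
    x: enter (2,2) at t=0.4619
    y: enter (2,3) at t=0.8400
    x: enter (3,3) at t=1.6166
    x: enter (4,3) at t=2.7713 ← occupied
  → r_2 = 2.7713
beam 3: φ=45°, α=120°
  dir = (cos 120°, sin 120°) = (-0.5000, 0.8660); from cell (1,2)
  next x-line at t=1.2000, next y-line at t=0.4850; Δt_x=2.0000, Δt_y=1.1547
    y: enter (1,3) at t=0.4850
    x: enter (0,3) at t=1.2000 ← occupied
  → r_3 = 1.2000
beam 4: φ=135°, α=210°
  dir = (cos 210°, sin 210°) = (-0.8660, -0.5000); from cell (1,2)
  next x-line at t=0.6928, next y-line at t=1.1600; Δt_x=1.1547, Δt_y=2.0000
    x: enter (0,2) at t=0.6928 ← occupied
  → r_4 = 0.6928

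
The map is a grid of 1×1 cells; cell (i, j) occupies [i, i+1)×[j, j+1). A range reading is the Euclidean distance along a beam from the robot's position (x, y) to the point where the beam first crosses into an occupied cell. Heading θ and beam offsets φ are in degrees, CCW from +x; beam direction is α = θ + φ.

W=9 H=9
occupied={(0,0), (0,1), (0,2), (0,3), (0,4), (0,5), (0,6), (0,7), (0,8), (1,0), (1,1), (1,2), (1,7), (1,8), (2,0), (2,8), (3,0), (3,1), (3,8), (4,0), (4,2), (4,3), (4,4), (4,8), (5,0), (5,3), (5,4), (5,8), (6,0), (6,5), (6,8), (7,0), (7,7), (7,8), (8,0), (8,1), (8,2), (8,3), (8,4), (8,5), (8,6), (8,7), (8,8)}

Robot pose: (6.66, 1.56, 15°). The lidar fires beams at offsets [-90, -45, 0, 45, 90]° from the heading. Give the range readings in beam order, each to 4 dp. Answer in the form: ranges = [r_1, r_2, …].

ranges = [0.5798, 1.1200, 1.3873, 2.6800, 2.5500]

beam 1: φ=-90°, α=285°
  cosα=0.2588 sinα=-0.9659 | (6,1) | tMaxX 1.3137 tMaxY 0.5798 | tΔX 3.8637 tΔY 1.0353
    t=0.5798 [y] (6,0) — stop
  → r_1 = 0.5798
beam 2: φ=-45°, α=330°
  cosα=0.8660 sinα=-0.5000 | (6,1) | tMaxX 0.3926 tMaxY 1.1200 | tΔX 1.1547 tΔY 2.0000
    t=0.3926 [x] (7,1)
    t=1.1200 [y] (7,0) — stop
  → r_2 = 1.1200
beam 3: φ=0°, α=15°
  cosα=0.9659 sinα=0.2588 | (6,1) | tMaxX 0.3520 tMaxY 1.7000 | tΔX 1.0353 tΔY 3.8637
    t=0.3520 [x] (7,1)
    t=1.3873 [x] (8,1) — stop
  → r_3 = 1.3873
beam 4: φ=45°, α=60°
  cosα=0.5000 sinα=0.8660 | (6,1) | tMaxX 0.6800 tMaxY 0.5081 | tΔX 2.0000 tΔY 1.1547
    t=0.5081 [y] (6,2)
    t=0.6800 [x] (7,2)
    t=1.6628 [y] (7,3)
    t=2.6800 [x] (8,3) — stop
  → r_4 = 2.6800
beam 5: φ=90°, α=105°
  cosα=-0.2588 sinα=0.9659 | (6,1) | tMaxX 2.5500 tMaxY 0.4555 | tΔX 3.8637 tΔY 1.0353
    t=0.4555 [y] (6,2)
    t=1.4908 [y] (6,3)
    t=2.5261 [y] (6,4)
    t=2.5500 [x] (5,4) — stop
  → r_5 = 2.5500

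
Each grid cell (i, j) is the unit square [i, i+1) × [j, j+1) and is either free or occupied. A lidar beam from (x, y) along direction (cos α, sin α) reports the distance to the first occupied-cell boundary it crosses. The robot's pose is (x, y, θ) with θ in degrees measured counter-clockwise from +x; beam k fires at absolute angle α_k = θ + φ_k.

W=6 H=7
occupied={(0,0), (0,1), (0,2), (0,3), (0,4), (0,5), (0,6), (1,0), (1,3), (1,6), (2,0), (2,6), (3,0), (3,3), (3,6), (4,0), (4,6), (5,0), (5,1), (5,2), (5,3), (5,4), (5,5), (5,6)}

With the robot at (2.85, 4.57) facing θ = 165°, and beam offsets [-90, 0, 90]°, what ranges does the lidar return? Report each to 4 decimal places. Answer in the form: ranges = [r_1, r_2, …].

beam 1: φ=-90°, α=75°
  d=(0.2588,0.9659)  start (2,4)  tX=0.5796 tY=0.4452  stride 1/|dx|=3.8637 1/|dy|=1.0353
    cross y-line → (2,5), t=0.4452
    cross x-line → (3,5), t=0.5796
    cross y-line → (3,6), t=1.4804 (wall)
  → r_1 = 1.4804
beam 2: φ=0°, α=165°
  d=(-0.9659,0.2588)  start (2,4)  tX=0.8800 tY=1.6614  stride 1/|dx|=1.0353 1/|dy|=3.8637
    cross x-line → (1,4), t=0.8800
    cross y-line → (1,5), t=1.6614
    cross x-line → (0,5), t=1.9153 (wall)
  → r_2 = 1.9153
beam 3: φ=90°, α=255°
  d=(-0.2588,-0.9659)  start (2,4)  tX=3.2841 tY=0.5901  stride 1/|dx|=3.8637 1/|dy|=1.0353
    cross y-line → (2,3), t=0.5901
    cross y-line → (2,2), t=1.6254
    cross y-line → (2,1), t=2.6607
    cross x-line → (1,1), t=3.2841
    cross y-line → (1,0), t=3.6959 (wall)
  → r_3 = 3.6959

ranges = [1.4804, 1.9153, 3.6959]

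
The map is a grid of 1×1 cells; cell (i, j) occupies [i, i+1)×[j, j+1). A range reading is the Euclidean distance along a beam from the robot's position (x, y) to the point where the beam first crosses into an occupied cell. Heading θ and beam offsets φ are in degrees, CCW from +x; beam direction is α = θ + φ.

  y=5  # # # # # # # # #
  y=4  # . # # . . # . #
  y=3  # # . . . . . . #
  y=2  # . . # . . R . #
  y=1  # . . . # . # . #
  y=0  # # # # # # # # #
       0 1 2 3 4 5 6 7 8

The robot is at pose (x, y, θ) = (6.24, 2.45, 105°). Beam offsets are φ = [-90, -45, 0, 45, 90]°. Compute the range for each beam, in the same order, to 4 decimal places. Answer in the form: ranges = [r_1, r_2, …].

beam 1: φ=-90°, α=15°
  cosα=0.9659 sinα=0.2588 | (6,2) | tMaxX 0.7868 tMaxY 2.1250 | tΔX 1.0353 tΔY 3.8637
    t=0.7868 [x] (7,2)
    t=1.8221 [x] (8,2) — stop
  → r_1 = 1.8221
beam 2: φ=-45°, α=60°
  cosα=0.5000 sinα=0.8660 | (6,2) | tMaxX 1.5200 tMaxY 0.6351 | tΔX 2.0000 tΔY 1.1547
    t=0.6351 [y] (6,3)
    t=1.5200 [x] (7,3)
    t=1.7898 [y] (7,4)
    t=2.9445 [y] (7,5) — stop
  → r_2 = 2.9445
beam 3: φ=0°, α=105°
  cosα=-0.2588 sinα=0.9659 | (6,2) | tMaxX 0.9273 tMaxY 0.5694 | tΔX 3.8637 tΔY 1.0353
    t=0.5694 [y] (6,3)
    t=0.9273 [x] (5,3)
    t=1.6047 [y] (5,4)
    t=2.6400 [y] (5,5) — stop
  → r_3 = 2.6400
beam 4: φ=45°, α=150°
  cosα=-0.8660 sinα=0.5000 | (6,2) | tMaxX 0.2771 tMaxY 1.1000 | tΔX 1.1547 tΔY 2.0000
    t=0.2771 [x] (5,2)
    t=1.1000 [y] (5,3)
    t=1.4318 [x] (4,3)
    t=2.5865 [x] (3,3)
    t=3.1000 [y] (3,4) — stop
  → r_4 = 3.1000
beam 5: φ=90°, α=195°
  cosα=-0.9659 sinα=-0.2588 | (6,2) | tMaxX 0.2485 tMaxY 1.7387 | tΔX 1.0353 tΔY 3.8637
    t=0.2485 [x] (5,2)
    t=1.2837 [x] (4,2)
    t=1.7387 [y] (4,1) — stop
  → r_5 = 1.7387

ranges = [1.8221, 2.9445, 2.6400, 3.1000, 1.7387]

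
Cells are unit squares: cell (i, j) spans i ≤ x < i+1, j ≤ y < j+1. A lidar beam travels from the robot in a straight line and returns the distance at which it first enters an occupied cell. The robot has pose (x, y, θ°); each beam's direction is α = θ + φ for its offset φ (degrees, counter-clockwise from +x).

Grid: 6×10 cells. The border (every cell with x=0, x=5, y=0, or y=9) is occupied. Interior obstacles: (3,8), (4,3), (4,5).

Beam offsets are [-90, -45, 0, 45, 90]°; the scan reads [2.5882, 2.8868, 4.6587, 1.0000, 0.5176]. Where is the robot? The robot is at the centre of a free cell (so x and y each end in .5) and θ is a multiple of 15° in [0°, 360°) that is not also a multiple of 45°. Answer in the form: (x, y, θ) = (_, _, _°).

(x, y, θ) = (1.5, 4.5, 75°)

Enumerate (i+0.5, j+0.5, θ) over the 29 free cells and 16 admissible headings. For each, cast all 5 beams and compare to the given ranges.
  (2.5, 8.5, 120°): beam 1 = 0.5774 ≠ 2.5882 ✗
  (1.5, 6.5, 240°): beam 1 = 0.5774 ≠ 2.5882 ✗
  (2.5, 6.5, 345°): beam 1 = 5.6940 ≠ 2.5882 ✗
  (3.5, 5.5, 285°): beam 2 = 5.0000 ≠ 2.8868 ✗
  …
  (1.5, 4.5, 75°): r_1=2.5882, r_2=2.8868, r_3=4.6587, r_4=1.0000, r_5=0.5176 — all match ✓
Unique over the lattice → pose = (1.5, 4.5, 75°).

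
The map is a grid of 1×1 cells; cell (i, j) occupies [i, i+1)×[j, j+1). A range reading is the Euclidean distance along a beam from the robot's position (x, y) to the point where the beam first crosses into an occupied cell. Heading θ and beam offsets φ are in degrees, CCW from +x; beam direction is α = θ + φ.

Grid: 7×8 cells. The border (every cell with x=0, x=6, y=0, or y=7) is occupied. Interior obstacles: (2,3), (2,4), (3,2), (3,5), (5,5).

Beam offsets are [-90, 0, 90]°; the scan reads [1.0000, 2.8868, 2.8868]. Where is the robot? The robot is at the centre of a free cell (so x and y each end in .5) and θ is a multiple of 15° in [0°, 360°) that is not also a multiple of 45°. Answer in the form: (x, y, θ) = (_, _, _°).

Enumerate (i+0.5, j+0.5, θ) over the 25 free cells and 16 admissible headings. For each, cast all 3 beams and compare to the given ranges.
  (3.5, 1.5, 195°): beam 1 = 0.5176 ≠ 1.0000 ✗
  (1.5, 5.5, 195°): beam 1 = 1.5529 ≠ 1.0000 ✗
  (1.5, 5.5, 15°): beam 1 = 1.9319 ≠ 1.0000 ✗
  …
  (5.5, 3.5, 150°): r_1=1.0000, r_2=2.8868, r_3=2.8868 — all match ✓
Only this pose fits every beam.

(x, y, θ) = (5.5, 3.5, 150°)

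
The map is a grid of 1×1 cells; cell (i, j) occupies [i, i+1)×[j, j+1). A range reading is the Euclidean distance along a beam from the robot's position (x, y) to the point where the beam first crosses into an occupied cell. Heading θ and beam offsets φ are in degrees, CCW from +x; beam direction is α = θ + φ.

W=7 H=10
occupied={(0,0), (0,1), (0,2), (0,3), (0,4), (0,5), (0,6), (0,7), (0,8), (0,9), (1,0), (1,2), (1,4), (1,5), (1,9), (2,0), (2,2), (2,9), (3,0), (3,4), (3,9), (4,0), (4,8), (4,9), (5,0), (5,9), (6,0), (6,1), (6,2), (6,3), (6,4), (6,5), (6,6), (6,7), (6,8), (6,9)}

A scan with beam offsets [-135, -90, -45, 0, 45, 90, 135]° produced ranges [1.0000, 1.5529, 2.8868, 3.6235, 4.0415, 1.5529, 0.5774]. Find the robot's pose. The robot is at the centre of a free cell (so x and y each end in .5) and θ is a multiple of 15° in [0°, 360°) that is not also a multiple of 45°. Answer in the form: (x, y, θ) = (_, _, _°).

(x, y, θ) = (2.5, 8.5, 285°)

Candidates: 34 free-cell centres × 16 headings = 544 poses. Raycast each; keep the one whose scan matches to 4 dp.
  (4.5, 1.5, 105°): beam 3 = 3.0000 ≠ 2.8868 ✗
  (2.5, 4.5, 105°): beam 1 = 0.5774 ≠ 1.0000 ✗
  (3.5, 2.5, 165°): beam 1 = 2.8868 ≠ 1.0000 ✗
  …
  (2.5, 8.5, 285°): r_1=1.0000, r_2=1.5529, r_3=2.8868, r_4=3.6235, r_5=4.0415, r_6=1.5529, r_7=0.5774 — all match ✓
No second candidate reproduces the full scan.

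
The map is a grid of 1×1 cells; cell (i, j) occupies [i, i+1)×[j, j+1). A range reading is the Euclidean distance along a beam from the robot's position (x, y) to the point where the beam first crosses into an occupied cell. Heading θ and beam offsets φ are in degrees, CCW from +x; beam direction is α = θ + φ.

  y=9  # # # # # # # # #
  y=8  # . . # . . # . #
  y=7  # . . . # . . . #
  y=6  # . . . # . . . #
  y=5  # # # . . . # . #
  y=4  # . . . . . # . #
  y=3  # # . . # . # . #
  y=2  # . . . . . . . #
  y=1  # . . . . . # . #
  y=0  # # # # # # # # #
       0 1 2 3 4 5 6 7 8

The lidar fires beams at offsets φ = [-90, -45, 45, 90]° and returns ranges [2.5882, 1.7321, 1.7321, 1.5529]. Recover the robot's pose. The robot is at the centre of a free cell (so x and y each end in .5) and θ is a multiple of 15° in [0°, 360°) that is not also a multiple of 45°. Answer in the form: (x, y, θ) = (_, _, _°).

Enumerate (i+0.5, j+0.5, θ) over the 44 free cells and 16 admissible headings. For each, cast all 4 beams and compare to the given ranges.
  (1.5, 1.5, 345°): beam 1 = 0.5176 ≠ 2.5882 ✗
  (2.5, 1.5, 15°): beam 1 = 0.5176 ≠ 2.5882 ✗
  (6.5, 6.5, 210°): beam 1 = 2.8868 ≠ 2.5882 ✗
  …
  (3.5, 2.5, 195°): r_1=2.5882, r_2=1.7321, r_3=1.7321, r_4=1.5529 — all match ✓
Only this pose fits every beam.

(x, y, θ) = (3.5, 2.5, 195°)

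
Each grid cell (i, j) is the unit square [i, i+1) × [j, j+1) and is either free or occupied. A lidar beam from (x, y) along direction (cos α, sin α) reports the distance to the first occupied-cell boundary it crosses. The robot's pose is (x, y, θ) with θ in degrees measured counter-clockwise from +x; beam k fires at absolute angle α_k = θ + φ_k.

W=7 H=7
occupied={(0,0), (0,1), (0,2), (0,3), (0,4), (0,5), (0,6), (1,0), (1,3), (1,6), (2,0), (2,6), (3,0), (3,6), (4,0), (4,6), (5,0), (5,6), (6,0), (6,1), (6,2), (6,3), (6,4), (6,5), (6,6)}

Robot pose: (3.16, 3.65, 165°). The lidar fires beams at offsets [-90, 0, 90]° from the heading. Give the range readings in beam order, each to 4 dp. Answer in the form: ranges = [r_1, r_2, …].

beam 1: φ=-90°, α=75°
  dir = (cos 75°, sin 75°) = (0.2588, 0.9659); from cell (3,3)
  next x-line at t=3.2455, next y-line at t=0.3623; Δt_x=3.8637, Δt_y=1.0353
    y: enter (3,4) at t=0.3623
    y: enter (3,5) at t=1.3976
    y: enter (3,6) at t=2.4329 ← occupied
  → r_1 = 2.4329
beam 2: φ=0°, α=165°
  dir = (cos 165°, sin 165°) = (-0.9659, 0.2588); from cell (3,3)
  next x-line at t=0.1656, next y-line at t=1.3523; Δt_x=1.0353, Δt_y=3.8637
    x: enter (2,3) at t=0.1656
    x: enter (1,3) at t=1.2009 ← occupied
  → r_2 = 1.2009
beam 3: φ=90°, α=255°
  dir = (cos 255°, sin 255°) = (-0.2588, -0.9659); from cell (3,3)
  next x-line at t=0.6182, next y-line at t=0.6729; Δt_x=3.8637, Δt_y=1.0353
    x: enter (2,3) at t=0.6182
    y: enter (2,2) at t=0.6729
    y: enter (2,1) at t=1.7082
    y: enter (2,0) at t=2.7435 ← occupied
  → r_3 = 2.7435

ranges = [2.4329, 1.2009, 2.7435]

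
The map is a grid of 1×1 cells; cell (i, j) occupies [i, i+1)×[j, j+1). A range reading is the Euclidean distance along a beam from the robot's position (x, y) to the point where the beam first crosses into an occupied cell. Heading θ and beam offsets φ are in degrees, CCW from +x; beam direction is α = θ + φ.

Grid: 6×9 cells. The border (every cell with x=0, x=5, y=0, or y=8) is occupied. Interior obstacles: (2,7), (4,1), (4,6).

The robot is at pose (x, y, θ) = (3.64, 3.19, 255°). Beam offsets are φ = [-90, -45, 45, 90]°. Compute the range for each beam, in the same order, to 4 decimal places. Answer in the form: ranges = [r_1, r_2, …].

beam 1: φ=-90°, α=165°
  d=(-0.9659,0.2588)  start (3,3)  tX=0.6626 tY=3.1296  stride 1/|dx|=1.0353 1/|dy|=3.8637
    cross x-line → (2,3), t=0.6626
    cross x-line → (1,3), t=1.6979
    cross x-line → (0,3), t=2.7331 (wall)
  → r_1 = 2.7331
beam 2: φ=-45°, α=210°
  d=(-0.8660,-0.5000)  start (3,3)  tX=0.7390 tY=0.3800  stride 1/|dx|=1.1547 1/|dy|=2.0000
    cross y-line → (3,2), t=0.3800
    cross x-line → (2,2), t=0.7390
    cross x-line → (1,2), t=1.8937
    cross y-line → (1,1), t=2.3800
    cross x-line → (0,1), t=3.0484 (wall)
  → r_2 = 3.0484
beam 3: φ=45°, α=300°
  d=(0.5000,-0.8660)  start (3,3)  tX=0.7200 tY=0.2194  stride 1/|dx|=2.0000 1/|dy|=1.1547
    cross y-line → (3,2), t=0.2194
    cross x-line → (4,2), t=0.7200
    cross y-line → (4,1), t=1.3741 (wall)
  → r_3 = 1.3741
beam 4: φ=90°, α=345°
  d=(0.9659,-0.2588)  start (3,3)  tX=0.3727 tY=0.7341  stride 1/|dx|=1.0353 1/|dy|=3.8637
    cross x-line → (4,3), t=0.3727
    cross y-line → (4,2), t=0.7341
    cross x-line → (5,2), t=1.4080 (wall)
  → r_4 = 1.4080

ranges = [2.7331, 3.0484, 1.3741, 1.4080]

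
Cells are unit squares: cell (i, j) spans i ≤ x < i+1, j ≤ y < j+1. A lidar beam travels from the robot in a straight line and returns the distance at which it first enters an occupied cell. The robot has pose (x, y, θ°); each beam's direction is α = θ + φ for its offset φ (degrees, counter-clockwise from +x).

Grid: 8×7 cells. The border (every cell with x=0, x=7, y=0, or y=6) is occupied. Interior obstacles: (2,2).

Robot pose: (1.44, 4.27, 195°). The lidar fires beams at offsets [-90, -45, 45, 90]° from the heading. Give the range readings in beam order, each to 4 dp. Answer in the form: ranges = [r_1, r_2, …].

beam 1: φ=-90°, α=105°
  cosα=-0.2588 sinα=0.9659 | (1,4) | tMaxX 1.7000 tMaxY 0.7558 | tΔX 3.8637 tΔY 1.0353
    t=0.7558 [y] (1,5)
    t=1.7000 [x] (0,5) — stop
  → r_1 = 1.7000
beam 2: φ=-45°, α=150°
  cosα=-0.8660 sinα=0.5000 | (1,4) | tMaxX 0.5081 tMaxY 1.4600 | tΔX 1.1547 tΔY 2.0000
    t=0.5081 [x] (0,4) — stop
  → r_2 = 0.5081
beam 3: φ=45°, α=240°
  cosα=-0.5000 sinα=-0.8660 | (1,4) | tMaxX 0.8800 tMaxY 0.3118 | tΔX 2.0000 tΔY 1.1547
    t=0.3118 [y] (1,3)
    t=0.8800 [x] (0,3) — stop
  → r_3 = 0.8800
beam 4: φ=90°, α=285°
  cosα=0.2588 sinα=-0.9659 | (1,4) | tMaxX 2.1637 tMaxY 0.2795 | tΔX 3.8637 tΔY 1.0353
    t=0.2795 [y] (1,3)
    t=1.3148 [y] (1,2)
    t=2.1637 [x] (2,2) — stop
  → r_4 = 2.1637

ranges = [1.7000, 0.5081, 0.8800, 2.1637]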